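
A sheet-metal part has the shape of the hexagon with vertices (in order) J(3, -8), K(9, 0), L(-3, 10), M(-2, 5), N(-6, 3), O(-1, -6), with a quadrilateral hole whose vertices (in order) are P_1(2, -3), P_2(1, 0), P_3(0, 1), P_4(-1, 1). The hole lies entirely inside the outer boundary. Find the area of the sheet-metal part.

Outer boundary:
Cross-terms: 72, 90, 5, 24, 39, 26  ⇒  Σ = 256
Area = |Σ|/2 = 128.
Hole:
Apply the surveyor's formula: 2A = Σ (x_i·y_{i+1} − x_{i+1}·y_i), indices taken mod 4.
Σ = (3) + (1) + (1) + (1) = 6
Area = |Σ|/2 = 3.
Net area = 128 − 3 = 125.

125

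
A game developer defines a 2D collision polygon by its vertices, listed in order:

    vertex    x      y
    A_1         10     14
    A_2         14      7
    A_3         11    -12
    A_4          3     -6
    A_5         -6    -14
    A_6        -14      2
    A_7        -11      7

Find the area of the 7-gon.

493.5

Σ = (-126) + (-245) + (-30) + (-78) + (-208) + (-76) + (-224) = -987
Area = |Σ|/2 = 493.5.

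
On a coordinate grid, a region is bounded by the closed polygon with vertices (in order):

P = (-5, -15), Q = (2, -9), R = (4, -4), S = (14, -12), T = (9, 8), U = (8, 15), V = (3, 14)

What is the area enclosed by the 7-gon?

Apply the shoelace (surveyor's) formula: 2A = Σ (x_i·y_{i+1} − x_{i+1}·y_i), indices taken mod 7.
P→Q: (-5)(-9) − (2)(-15) = 75
Q→R: (2)(-4) − (4)(-9) = 28
R→S: (4)(-12) − (14)(-4) = 8
S→T: (14)(8) − (9)(-12) = 220
T→U: (9)(15) − (8)(8) = 71
U→V: (8)(14) − (3)(15) = 67
V→P: (3)(-15) − (-5)(14) = 25
Σ = 494
Area = |Σ|/2 = 247.

247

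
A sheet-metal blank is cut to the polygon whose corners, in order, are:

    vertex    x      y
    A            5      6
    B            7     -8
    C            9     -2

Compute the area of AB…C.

Apply the shoelace (surveyor's) formula: 2A = Σ (x_i·y_{i+1} − x_{i+1}·y_i), indices taken mod 3.
Σ = (-82) + (58) + (64) = 40
Area = |Σ|/2 = 20.

20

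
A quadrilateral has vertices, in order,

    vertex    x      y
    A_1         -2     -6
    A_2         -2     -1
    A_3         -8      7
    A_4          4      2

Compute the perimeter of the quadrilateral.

38

|A_1A_2| = √((0)² + (5)²) = √25 = 5
|A_2A_3| = √((-6)² + (8)²) = √100 = 10
|A_3A_4| = √((12)² + (-5)²) = √169 = 13
|A_4A_1| = √((-6)² + (-8)²) = √100 = 10
Perimeter = 5 + 10 + 13 + 10 = 38.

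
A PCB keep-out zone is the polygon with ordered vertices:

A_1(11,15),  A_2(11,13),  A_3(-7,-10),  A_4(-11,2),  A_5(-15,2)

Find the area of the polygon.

202

Σ = (-22) + (-19) + (-124) + (8) + (-247) = -404
Area = |Σ|/2 = 202.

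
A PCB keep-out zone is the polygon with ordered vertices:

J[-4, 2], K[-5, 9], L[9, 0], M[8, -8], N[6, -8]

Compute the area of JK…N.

Apply Gauss's area formula: 2A = Σ (x_i·y_{i+1} − x_{i+1}·y_i), indices taken mod 5.
J→K: (-4)(9) − (-5)(2) = -26
K→L: (-5)(0) − (9)(9) = -81
L→M: (9)(-8) − (8)(0) = -72
M→N: (8)(-8) − (6)(-8) = -16
N→J: (6)(2) − (-4)(-8) = -20
Σ = -215
Area = |Σ|/2 = 107.5.

107.5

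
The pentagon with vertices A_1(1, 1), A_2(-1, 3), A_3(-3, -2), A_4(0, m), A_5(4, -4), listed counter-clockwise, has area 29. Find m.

-5

Write out the shoelace sum; only the two edges meeting at A_4 involve m:
2·Area = [((-3)·m − 0·(-2)) + (0·(-4) − 4·m)] + 23
       = -7·m + 23 = 58
⇒ m = -5.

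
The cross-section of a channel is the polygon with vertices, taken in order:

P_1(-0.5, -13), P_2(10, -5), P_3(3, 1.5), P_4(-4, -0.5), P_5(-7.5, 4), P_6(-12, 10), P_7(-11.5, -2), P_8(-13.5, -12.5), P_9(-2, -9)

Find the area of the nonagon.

247

Apply the shoelace formula: 2A = Σ (x_i·y_{i+1} − x_{i+1}·y_i), indices taken mod 9.
Σ = (132.5) + (30) + (4.5) + (-19.75) + (-27) + (139) + (116.75) + (96.5) + (21.5) = 494
Area = |Σ|/2 = 247.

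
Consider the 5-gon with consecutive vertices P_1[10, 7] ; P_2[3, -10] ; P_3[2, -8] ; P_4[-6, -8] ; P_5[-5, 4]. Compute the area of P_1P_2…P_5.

164

Apply the surveyor's formula: 2A = Σ (x_i·y_{i+1} − x_{i+1}·y_i), indices taken mod 5.
Cross-terms: -121, -4, -64, -64, -75  ⇒  Σ = -328
Area = |Σ|/2 = 164.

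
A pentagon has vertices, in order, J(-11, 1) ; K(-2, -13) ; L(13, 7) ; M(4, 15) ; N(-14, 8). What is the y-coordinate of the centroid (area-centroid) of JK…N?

Apply the shoelace formula. First the cross-terms c_i = x_i·y_{i+1} − x_{i+1}·y_i:
  145, 155, 167, 242, 74  ⇒  2A = 783, A = 391.5.
Then Σ (y_i + y_{i+1})·c_i = 7236, so ȳ = 7236 / (6·391.5) = 268/87.

268/87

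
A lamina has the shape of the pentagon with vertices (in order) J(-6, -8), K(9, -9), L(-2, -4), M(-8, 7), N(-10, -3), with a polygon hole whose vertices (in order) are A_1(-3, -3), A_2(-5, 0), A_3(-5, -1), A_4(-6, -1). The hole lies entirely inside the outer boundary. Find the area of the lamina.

89

Outer boundary:
Apply the shoelace (surveyor's) formula: 2A = Σ (x_i·y_{i+1} − x_{i+1}·y_i), indices taken mod 5.
J→K: (-6)(-9) − (9)(-8) = 126
K→L: (9)(-4) − (-2)(-9) = -54
L→M: (-2)(7) − (-8)(-4) = -46
M→N: (-8)(-3) − (-10)(7) = 94
N→J: (-10)(-8) − (-6)(-3) = 62
Σ = 182
Area = |Σ|/2 = 91.
Hole:
Apply the surveyor's formula: 2A = Σ (x_i·y_{i+1} − x_{i+1}·y_i), indices taken mod 4.
Σ = (-15) + (5) + (-1) + (15) = 4
Area = |Σ|/2 = 2.
Net area = 91 − 2 = 89.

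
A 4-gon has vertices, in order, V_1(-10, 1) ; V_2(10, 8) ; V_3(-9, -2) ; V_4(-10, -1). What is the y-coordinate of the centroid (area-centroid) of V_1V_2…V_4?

155/69

Apply the shoelace formula. First the cross-terms c_i = x_i·y_{i+1} − x_{i+1}·y_i:
  -90, 52, -11, -20  ⇒  2A = -69, A = -34.5.
Then Σ (y_i + y_{i+1})·c_i = -465, so ȳ = -465 / (6·(-34.5)) = 155/69.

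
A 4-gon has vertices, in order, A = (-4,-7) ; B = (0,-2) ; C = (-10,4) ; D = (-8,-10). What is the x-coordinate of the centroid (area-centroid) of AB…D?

-100/17

Apply the surveyor's formula. First the cross-terms c_i = x_i·y_{i+1} − x_{i+1}·y_i:
  8, -20, 132, 16  ⇒  2A = 136, A = 68.
Then Σ (x_i + x_{i+1})·c_i = -2400, so x̄ = -2400 / (6·68) = -100/17.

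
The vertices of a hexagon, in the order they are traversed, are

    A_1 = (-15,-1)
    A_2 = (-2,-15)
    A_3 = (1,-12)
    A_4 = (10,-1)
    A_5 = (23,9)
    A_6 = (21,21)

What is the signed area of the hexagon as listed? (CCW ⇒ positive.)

Apply the shoelace (surveyor's) formula: 2A = Σ (x_i·y_{i+1} − x_{i+1}·y_i), indices taken mod 6.
A_1→A_2: (-15)(-15) − (-2)(-1) = 223
A_2→A_3: (-2)(-12) − (1)(-15) = 39
A_3→A_4: (1)(-1) − (10)(-12) = 119
A_4→A_5: (10)(9) − (23)(-1) = 113
A_5→A_6: (23)(21) − (21)(9) = 294
A_6→A_1: (21)(-1) − (-15)(21) = 294
Σ = 1082
Signed area = Σ/2 = 541 (positive ⇒ counter-clockwise traversal).

541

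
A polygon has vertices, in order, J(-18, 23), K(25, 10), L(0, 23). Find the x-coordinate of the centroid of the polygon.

7/3

Apply the shoelace (surveyor's) formula. First the cross-terms c_i = x_i·y_{i+1} − x_{i+1}·y_i:
  -755, 575, 414  ⇒  2A = 234, A = 117.
Then Σ (x_i + x_{i+1})·c_i = 1638, so x̄ = 1638 / (6·117) = 7/3.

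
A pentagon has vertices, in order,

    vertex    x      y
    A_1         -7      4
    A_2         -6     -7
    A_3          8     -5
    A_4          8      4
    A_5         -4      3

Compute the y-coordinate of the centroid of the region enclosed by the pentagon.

-28/23

Apply the shoelace formula. First the cross-terms c_i = x_i·y_{i+1} − x_{i+1}·y_i:
  73, 86, 72, 40, 5  ⇒  2A = 276, A = 138.
Then Σ (y_i + y_{i+1})·c_i = -1008, so ȳ = -1008 / (6·138) = -28/23.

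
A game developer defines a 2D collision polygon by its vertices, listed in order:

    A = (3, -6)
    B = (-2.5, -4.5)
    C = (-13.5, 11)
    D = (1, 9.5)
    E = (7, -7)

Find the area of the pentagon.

175.25

Apply the shoelace (surveyor's) formula: 2A = Σ (x_i·y_{i+1} − x_{i+1}·y_i), indices taken mod 5.
A→B: (3)(-4.5) − (-2.5)(-6) = -28.5
B→C: (-2.5)(11) − (-13.5)(-4.5) = -88.25
C→D: (-13.5)(9.5) − (1)(11) = -139.25
D→E: (1)(-7) − (7)(9.5) = -73.5
E→A: (7)(-6) − (3)(-7) = -21
Σ = -350.5
Area = |Σ|/2 = 175.25.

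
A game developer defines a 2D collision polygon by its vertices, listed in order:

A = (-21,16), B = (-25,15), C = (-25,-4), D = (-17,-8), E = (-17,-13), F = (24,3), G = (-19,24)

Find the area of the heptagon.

935.5

Apply the surveyor's formula: 2A = Σ (x_i·y_{i+1} − x_{i+1}·y_i), indices taken mod 7.
Σ = (85) + (475) + (132) + (85) + (261) + (633) + (200) = 1871
Area = |Σ|/2 = 935.5.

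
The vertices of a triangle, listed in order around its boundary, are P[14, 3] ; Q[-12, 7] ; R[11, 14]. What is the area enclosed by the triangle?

137

Σ = (134) + (-245) + (-163) = -274
Area = |Σ|/2 = 137.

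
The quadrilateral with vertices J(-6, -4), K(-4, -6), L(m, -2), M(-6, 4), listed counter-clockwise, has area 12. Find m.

-4

The doubled signed area Σ (x_i y_{i+1} − x_{i+1} y_i) is linear in m.
With m=0 it equals 64; the coefficient of m is 10 (from the two edges through L).
So 10·m + 64 = 2·12 = 24 ⇒ m = -4.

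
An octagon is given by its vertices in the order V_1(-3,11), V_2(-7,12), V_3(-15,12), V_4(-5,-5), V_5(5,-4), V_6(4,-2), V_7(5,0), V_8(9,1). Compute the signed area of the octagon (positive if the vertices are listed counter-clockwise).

Σ = (41) + (96) + (135) + (45) + (6) + (10) + (5) + (102) = 440
Signed area = Σ/2 = 220 (positive ⇒ counter-clockwise traversal).

220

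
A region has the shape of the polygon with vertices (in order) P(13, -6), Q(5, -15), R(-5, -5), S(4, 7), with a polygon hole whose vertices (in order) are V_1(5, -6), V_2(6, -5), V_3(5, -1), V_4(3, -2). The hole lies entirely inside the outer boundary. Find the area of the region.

Outer boundary:
Apply the shoelace (surveyor's) formula: 2A = Σ (x_i·y_{i+1} − x_{i+1}·y_i), indices taken mod 4.
Σ = (-165) + (-100) + (-15) + (-115) = -395
Area = |Σ|/2 = 197.5.
Hole:
Σ = (11) + (19) + (-7) + (-8) = 15
Area = |Σ|/2 = 7.5.
Net area = 197.5 − 7.5 = 190.

190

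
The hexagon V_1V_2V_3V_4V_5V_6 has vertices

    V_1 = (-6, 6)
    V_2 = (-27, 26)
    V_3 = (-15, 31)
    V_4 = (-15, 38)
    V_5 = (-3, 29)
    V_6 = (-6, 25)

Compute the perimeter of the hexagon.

88

|V_1V_2| = √((-21)² + (20)²) = √841 = 29
|V_2V_3| = √((12)² + (5)²) = √169 = 13
|V_3V_4| = √((0)² + (7)²) = √49 = 7
|V_4V_5| = √((12)² + (-9)²) = √225 = 15
|V_5V_6| = √((-3)² + (-4)²) = √25 = 5
|V_6V_1| = √((0)² + (-19)²) = √361 = 19
Perimeter = 29 + 13 + 7 + 15 + 5 + 19 = 88.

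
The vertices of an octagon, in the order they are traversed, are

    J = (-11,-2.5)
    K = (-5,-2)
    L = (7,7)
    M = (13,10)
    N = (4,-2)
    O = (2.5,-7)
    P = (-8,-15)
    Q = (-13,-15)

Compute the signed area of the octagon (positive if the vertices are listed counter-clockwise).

-211.25

Apply the shoelace (surveyor's) formula: 2A = Σ (x_i·y_{i+1} − x_{i+1}·y_i), indices taken mod 8.
J→K: (-11)(-2) − (-5)(-2.5) = 9.5
K→L: (-5)(7) − (7)(-2) = -21
L→M: (7)(10) − (13)(7) = -21
M→N: (13)(-2) − (4)(10) = -66
N→O: (4)(-7) − (2.5)(-2) = -23
O→P: (2.5)(-15) − (-8)(-7) = -93.5
P→Q: (-8)(-15) − (-13)(-15) = -75
Q→J: (-13)(-2.5) − (-11)(-15) = -132.5
Σ = -422.5
Signed area = Σ/2 = -211.25 (negative ⇒ clockwise traversal).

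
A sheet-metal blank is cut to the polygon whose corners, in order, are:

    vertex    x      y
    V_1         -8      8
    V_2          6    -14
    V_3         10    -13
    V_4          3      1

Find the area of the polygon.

103.5

Apply the shoelace (surveyor's) formula: 2A = Σ (x_i·y_{i+1} − x_{i+1}·y_i), indices taken mod 4.
Σ = (64) + (62) + (49) + (32) = 207
Area = |Σ|/2 = 103.5.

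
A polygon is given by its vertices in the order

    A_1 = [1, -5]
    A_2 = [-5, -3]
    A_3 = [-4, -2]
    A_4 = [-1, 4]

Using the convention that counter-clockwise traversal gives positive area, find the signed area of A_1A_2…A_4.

-23.5

Σ = (-28) + (-2) + (-18) + (1) = -47
Signed area = Σ/2 = -23.5 (negative ⇒ clockwise traversal).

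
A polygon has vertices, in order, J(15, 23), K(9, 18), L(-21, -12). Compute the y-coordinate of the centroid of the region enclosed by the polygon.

29/3

Apply the shoelace formula. First the cross-terms c_i = x_i·y_{i+1} − x_{i+1}·y_i:
  63, 270, -303  ⇒  2A = 30, A = 15.
Then Σ (y_i + y_{i+1})·c_i = 870, so ȳ = 870 / (6·15) = 29/3.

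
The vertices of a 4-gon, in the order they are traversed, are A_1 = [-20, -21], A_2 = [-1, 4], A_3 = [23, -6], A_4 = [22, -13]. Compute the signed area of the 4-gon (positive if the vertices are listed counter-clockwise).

Apply the shoelace formula: 2A = Σ (x_i·y_{i+1} − x_{i+1}·y_i), indices taken mod 4.
A_1→A_2: (-20)(4) − (-1)(-21) = -101
A_2→A_3: (-1)(-6) − (23)(4) = -86
A_3→A_4: (23)(-13) − (22)(-6) = -167
A_4→A_1: (22)(-21) − (-20)(-13) = -722
Σ = -1076
Signed area = Σ/2 = -538 (negative ⇒ clockwise traversal).

-538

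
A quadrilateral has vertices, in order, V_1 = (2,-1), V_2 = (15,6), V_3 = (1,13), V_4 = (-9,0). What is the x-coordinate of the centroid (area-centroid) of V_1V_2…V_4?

Apply the surveyor's formula. First the cross-terms c_i = x_i·y_{i+1} − x_{i+1}·y_i:
  27, 189, 117, 9  ⇒  2A = 342, A = 171.
Then Σ (x_i + x_{i+1})·c_i = 2484, so x̄ = 2484 / (6·171) = 46/19.

46/19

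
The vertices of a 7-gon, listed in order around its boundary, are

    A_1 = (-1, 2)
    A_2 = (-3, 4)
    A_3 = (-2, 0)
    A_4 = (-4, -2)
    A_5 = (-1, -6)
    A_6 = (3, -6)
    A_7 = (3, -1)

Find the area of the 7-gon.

40

Cross-terms: 2, 8, 4, 22, 24, 15, 5  ⇒  Σ = 80
Area = |Σ|/2 = 40.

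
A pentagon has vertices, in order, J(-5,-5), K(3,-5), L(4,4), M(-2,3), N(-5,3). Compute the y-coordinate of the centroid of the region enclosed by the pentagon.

Apply Gauss's area formula. First the cross-terms c_i = x_i·y_{i+1} − x_{i+1}·y_i:
  40, 32, 20, 9, 40  ⇒  2A = 141, A = 70.5.
Then Σ (y_i + y_{i+1})·c_i = -318, so ȳ = -318 / (6·70.5) = -106/141.

-106/141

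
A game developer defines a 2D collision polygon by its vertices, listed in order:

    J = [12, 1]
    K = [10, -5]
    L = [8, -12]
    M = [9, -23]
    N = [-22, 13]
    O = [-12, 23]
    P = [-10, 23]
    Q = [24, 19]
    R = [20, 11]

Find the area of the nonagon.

Σ = (-70) + (-80) + (-76) + (-389) + (-350) + (-46) + (-742) + (-116) + (-112) = -1981
Area = |Σ|/2 = 990.5.

990.5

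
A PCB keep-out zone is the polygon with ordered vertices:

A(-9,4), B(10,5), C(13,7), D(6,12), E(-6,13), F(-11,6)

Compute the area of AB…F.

150.5

Cross-terms: -85, 5, 114, 150, 107, 10  ⇒  Σ = 301
Area = |Σ|/2 = 150.5.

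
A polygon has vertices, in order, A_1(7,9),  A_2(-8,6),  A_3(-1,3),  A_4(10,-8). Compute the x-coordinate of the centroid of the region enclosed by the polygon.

Apply the shoelace (surveyor's) formula. First the cross-terms c_i = x_i·y_{i+1} − x_{i+1}·y_i:
  114, -18, -22, 146  ⇒  2A = 220, A = 110.
Then Σ (x_i + x_{i+1})·c_i = 2332, so x̄ = 2332 / (6·110) = 53/15.

53/15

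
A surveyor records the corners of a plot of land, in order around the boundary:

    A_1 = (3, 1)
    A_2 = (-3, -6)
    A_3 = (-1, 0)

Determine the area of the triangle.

A_1→A_2: (3)(-6) − (-3)(1) = -15
A_2→A_3: (-3)(0) − (-1)(-6) = -6
A_3→A_1: (-1)(1) − (3)(0) = -1
Σ = -22
Area = |Σ|/2 = 11.

11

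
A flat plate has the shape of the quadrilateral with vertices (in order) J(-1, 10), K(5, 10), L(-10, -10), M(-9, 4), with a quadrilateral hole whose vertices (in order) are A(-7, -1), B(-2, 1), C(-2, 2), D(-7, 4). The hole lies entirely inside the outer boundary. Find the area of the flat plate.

Outer boundary:
Apply Gauss's area formula: 2A = Σ (x_i·y_{i+1} − x_{i+1}·y_i), indices taken mod 4.
Σ = (-60) + (50) + (-130) + (-86) = -226
Area = |Σ|/2 = 113.
Hole:
Apply Gauss's area formula: 2A = Σ (x_i·y_{i+1} − x_{i+1}·y_i), indices taken mod 4.
Cross-terms: -9, -2, 6, 35  ⇒  Σ = 30
Area = |Σ|/2 = 15.
Net area = 113 − 15 = 98.

98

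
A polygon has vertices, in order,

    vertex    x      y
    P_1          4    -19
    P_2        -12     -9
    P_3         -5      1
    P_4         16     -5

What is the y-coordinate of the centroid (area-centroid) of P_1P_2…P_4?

Apply the shoelace (surveyor's) formula. First the cross-terms c_i = x_i·y_{i+1} − x_{i+1}·y_i:
  -264, -57, 9, -284  ⇒  2A = -596, A = -298.
Then Σ (y_i + y_{i+1})·c_i = 14628, so ȳ = 14628 / (6·(-298)) = -1219/149.

-1219/149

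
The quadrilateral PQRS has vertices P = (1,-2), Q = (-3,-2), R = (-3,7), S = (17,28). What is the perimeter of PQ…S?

|PQ| = √((-4)² + (0)²) = √16 = 4
|QR| = √((0)² + (9)²) = √81 = 9
|RS| = √((20)² + (21)²) = √841 = 29
|SP| = √((-16)² + (-30)²) = √1156 = 34
Perimeter = 4 + 9 + 29 + 34 = 76.

76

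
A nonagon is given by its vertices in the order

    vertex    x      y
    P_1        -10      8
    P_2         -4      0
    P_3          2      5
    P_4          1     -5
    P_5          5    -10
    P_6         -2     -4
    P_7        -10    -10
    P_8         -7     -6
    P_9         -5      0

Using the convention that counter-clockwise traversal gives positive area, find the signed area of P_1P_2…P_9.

-64

Apply Gauss's area formula: 2A = Σ (x_i·y_{i+1} − x_{i+1}·y_i), indices taken mod 9.
Σ = (32) + (-20) + (-15) + (15) + (-40) + (-20) + (-10) + (-30) + (-40) = -128
Signed area = Σ/2 = -64 (negative ⇒ clockwise traversal).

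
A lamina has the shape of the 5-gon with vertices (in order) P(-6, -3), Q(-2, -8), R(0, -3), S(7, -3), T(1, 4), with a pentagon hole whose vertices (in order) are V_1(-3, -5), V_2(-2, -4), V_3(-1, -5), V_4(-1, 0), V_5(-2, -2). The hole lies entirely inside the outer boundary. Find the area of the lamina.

56

Outer boundary:
Apply Gauss's area formula: 2A = Σ (x_i·y_{i+1} − x_{i+1}·y_i), indices taken mod 5.
Cross-terms: 42, 6, 21, 31, 21  ⇒  Σ = 121
Area = |Σ|/2 = 60.5.
Hole:
Σ = (2) + (6) + (-5) + (2) + (4) = 9
Area = |Σ|/2 = 4.5.
Net area = 60.5 − 4.5 = 56.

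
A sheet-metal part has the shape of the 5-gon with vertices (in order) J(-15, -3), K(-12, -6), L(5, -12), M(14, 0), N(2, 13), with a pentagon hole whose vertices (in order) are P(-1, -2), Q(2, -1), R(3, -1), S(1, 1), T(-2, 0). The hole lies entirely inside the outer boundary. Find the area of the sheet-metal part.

375.5

Outer boundary:
Apply the shoelace (surveyor's) formula: 2A = Σ (x_i·y_{i+1} − x_{i+1}·y_i), indices taken mod 5.
J→K: (-15)(-6) − (-12)(-3) = 54
K→L: (-12)(-12) − (5)(-6) = 174
L→M: (5)(0) − (14)(-12) = 168
M→N: (14)(13) − (2)(0) = 182
N→J: (2)(-3) − (-15)(13) = 189
Σ = 767
Area = |Σ|/2 = 383.5.
Hole:
Apply Gauss's area formula: 2A = Σ (x_i·y_{i+1} − x_{i+1}·y_i), indices taken mod 5.
P→Q: (-1)(-1) − (2)(-2) = 5
Q→R: (2)(-1) − (3)(-1) = 1
R→S: (3)(1) − (1)(-1) = 4
S→T: (1)(0) − (-2)(1) = 2
T→P: (-2)(-2) − (-1)(0) = 4
Σ = 16
Area = |Σ|/2 = 8.
Net area = 383.5 − 8 = 375.5.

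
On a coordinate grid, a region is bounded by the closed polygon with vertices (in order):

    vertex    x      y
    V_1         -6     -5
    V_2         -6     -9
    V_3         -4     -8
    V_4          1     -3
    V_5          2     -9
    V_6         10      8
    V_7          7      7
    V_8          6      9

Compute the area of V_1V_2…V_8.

Cross-terms: 24, 12, 20, -3, 106, 14, 21, 24  ⇒  Σ = 218
Area = |Σ|/2 = 109.

109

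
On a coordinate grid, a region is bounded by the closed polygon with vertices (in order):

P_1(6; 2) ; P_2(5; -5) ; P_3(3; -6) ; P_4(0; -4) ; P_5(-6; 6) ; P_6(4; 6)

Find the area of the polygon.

89.5

Apply Gauss's area formula: 2A = Σ (x_i·y_{i+1} − x_{i+1}·y_i), indices taken mod 6.
Σ = (-40) + (-15) + (-12) + (-24) + (-60) + (-28) = -179
Area = |Σ|/2 = 89.5.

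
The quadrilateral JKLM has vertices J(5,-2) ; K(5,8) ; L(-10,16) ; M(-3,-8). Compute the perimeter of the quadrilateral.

|JK| = √((0)² + (10)²) = √100 = 10
|KL| = √((-15)² + (8)²) = √289 = 17
|LM| = √((7)² + (-24)²) = √625 = 25
|MJ| = √((8)² + (6)²) = √100 = 10
Perimeter = 10 + 17 + 25 + 10 = 62.

62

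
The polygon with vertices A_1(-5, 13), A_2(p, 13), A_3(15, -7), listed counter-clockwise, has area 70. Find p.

The doubled signed area Σ (x_i y_{i+1} − x_{i+1} y_i) is linear in p.
With p=0 it equals -100; the coefficient of p is -20 (from the two edges through A_2).
So -20·p + -100 = 2·70 = 140 ⇒ p = -12.

-12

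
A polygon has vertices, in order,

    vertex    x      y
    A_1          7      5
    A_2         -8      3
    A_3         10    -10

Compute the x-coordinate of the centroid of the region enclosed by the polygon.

Apply the shoelace (surveyor's) formula. First the cross-terms c_i = x_i·y_{i+1} − x_{i+1}·y_i:
  61, 50, 120  ⇒  2A = 231, A = 115.5.
Then Σ (x_i + x_{i+1})·c_i = 2079, so x̄ = 2079 / (6·115.5) = 3.

3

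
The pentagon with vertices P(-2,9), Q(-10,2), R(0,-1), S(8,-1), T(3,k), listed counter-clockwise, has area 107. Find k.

8

The doubled signed area Σ (x_i y_{i+1} − x_{i+1} y_i) is linear in k.
With k=0 it equals 134; the coefficient of k is 10 (from the two edges through T).
So 10·k + 134 = 2·107 = 214 ⇒ k = 8.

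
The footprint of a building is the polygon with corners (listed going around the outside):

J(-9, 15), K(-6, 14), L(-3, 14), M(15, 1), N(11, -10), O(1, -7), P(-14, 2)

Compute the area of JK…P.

403.5

Σ = (-36) + (-42) + (-213) + (-161) + (-67) + (-96) + (-192) = -807
Area = |Σ|/2 = 403.5.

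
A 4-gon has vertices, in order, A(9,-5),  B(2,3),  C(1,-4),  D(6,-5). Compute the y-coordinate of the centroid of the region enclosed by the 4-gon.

-32/15

Apply the surveyor's formula. First the cross-terms c_i = x_i·y_{i+1} − x_{i+1}·y_i:
  37, -11, 19, 15  ⇒  2A = 60, A = 30.
Then Σ (y_i + y_{i+1})·c_i = -384, so ȳ = -384 / (6·30) = -32/15.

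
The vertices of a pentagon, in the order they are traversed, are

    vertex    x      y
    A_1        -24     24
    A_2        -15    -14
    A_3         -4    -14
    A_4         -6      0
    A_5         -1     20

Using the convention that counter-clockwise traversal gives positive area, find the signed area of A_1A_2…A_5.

Apply Gauss's area formula: 2A = Σ (x_i·y_{i+1} − x_{i+1}·y_i), indices taken mod 5.
Σ = (696) + (154) + (-84) + (-120) + (456) = 1102
Signed area = Σ/2 = 551 (positive ⇒ counter-clockwise traversal).

551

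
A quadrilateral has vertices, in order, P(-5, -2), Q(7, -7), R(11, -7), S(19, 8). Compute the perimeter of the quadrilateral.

60

|PQ| = √((12)² + (-5)²) = √169 = 13
|QR| = √((4)² + (0)²) = √16 = 4
|RS| = √((8)² + (15)²) = √289 = 17
|SP| = √((-24)² + (-10)²) = √676 = 26
Perimeter = 13 + 4 + 17 + 26 = 60.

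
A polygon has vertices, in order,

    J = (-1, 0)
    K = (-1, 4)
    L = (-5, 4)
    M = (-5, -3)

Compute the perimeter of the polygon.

|JK| = √((0)² + (4)²) = √16 = 4
|KL| = √((-4)² + (0)²) = √16 = 4
|LM| = √((0)² + (-7)²) = √49 = 7
|MJ| = √((4)² + (3)²) = √25 = 5
Perimeter = 4 + 4 + 7 + 5 = 20.

20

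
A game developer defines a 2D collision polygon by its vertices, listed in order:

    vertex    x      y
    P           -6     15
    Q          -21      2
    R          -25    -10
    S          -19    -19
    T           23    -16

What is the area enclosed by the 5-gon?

919

Σ = (303) + (260) + (285) + (741) + (249) = 1838
Area = |Σ|/2 = 919.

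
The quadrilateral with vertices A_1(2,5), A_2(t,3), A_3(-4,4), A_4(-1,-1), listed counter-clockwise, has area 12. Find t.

The doubled signed area Σ (x_i y_{i+1} − x_{i+1} y_i) is linear in t.
With t=0 it equals 23; the coefficient of t is -1 (from the two edges through A_2).
So -1·t + 23 = 2·12 = 24 ⇒ t = -1.

-1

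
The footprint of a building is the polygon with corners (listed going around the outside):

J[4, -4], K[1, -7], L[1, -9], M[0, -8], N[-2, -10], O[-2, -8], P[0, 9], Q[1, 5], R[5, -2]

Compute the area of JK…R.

Σ = (-24) + (-2) + (-8) + (-16) + (-4) + (-18) + (-9) + (-27) + (-12) = -120
Area = |Σ|/2 = 60.

60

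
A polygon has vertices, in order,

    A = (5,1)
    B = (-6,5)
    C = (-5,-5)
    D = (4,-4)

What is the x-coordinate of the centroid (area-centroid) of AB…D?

Apply Gauss's area formula. First the cross-terms c_i = x_i·y_{i+1} − x_{i+1}·y_i:
  31, 55, 40, 24  ⇒  2A = 150, A = 75.
Then Σ (x_i + x_{i+1})·c_i = -460, so x̄ = -460 / (6·75) = -46/45.

-46/45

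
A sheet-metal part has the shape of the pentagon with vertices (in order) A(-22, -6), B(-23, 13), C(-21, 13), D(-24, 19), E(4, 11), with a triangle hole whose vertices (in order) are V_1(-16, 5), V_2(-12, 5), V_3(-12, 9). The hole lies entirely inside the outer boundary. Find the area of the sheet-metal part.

Outer boundary:
Apply the shoelace (surveyor's) formula: 2A = Σ (x_i·y_{i+1} − x_{i+1}·y_i), indices taken mod 5.
Σ = (-424) + (-26) + (-87) + (-340) + (218) = -659
Area = |Σ|/2 = 329.5.
Hole:
Apply the shoelace (surveyor's) formula: 2A = Σ (x_i·y_{i+1} − x_{i+1}·y_i), indices taken mod 3.
Σ = (-20) + (-48) + (84) = 16
Area = |Σ|/2 = 8.
Net area = 329.5 − 8 = 321.5.

321.5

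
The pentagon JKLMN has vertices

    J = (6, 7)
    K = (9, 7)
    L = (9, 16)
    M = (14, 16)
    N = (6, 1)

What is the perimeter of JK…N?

|JK| = √((3)² + (0)²) = √9 = 3
|KL| = √((0)² + (9)²) = √81 = 9
|LM| = √((5)² + (0)²) = √25 = 5
|MN| = √((-8)² + (-15)²) = √289 = 17
|NJ| = √((0)² + (6)²) = √36 = 6
Perimeter = 3 + 9 + 5 + 17 + 6 = 40.

40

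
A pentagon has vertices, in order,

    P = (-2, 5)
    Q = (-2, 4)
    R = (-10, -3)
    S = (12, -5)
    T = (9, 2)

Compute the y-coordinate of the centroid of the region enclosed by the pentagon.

Apply the shoelace (surveyor's) formula. First the cross-terms c_i = x_i·y_{i+1} − x_{i+1}·y_i:
  2, 46, 86, 69, 49  ⇒  2A = 252, A = 126.
Then Σ (y_i + y_{i+1})·c_i = -488, so ȳ = -488 / (6·126) = -122/189.

-122/189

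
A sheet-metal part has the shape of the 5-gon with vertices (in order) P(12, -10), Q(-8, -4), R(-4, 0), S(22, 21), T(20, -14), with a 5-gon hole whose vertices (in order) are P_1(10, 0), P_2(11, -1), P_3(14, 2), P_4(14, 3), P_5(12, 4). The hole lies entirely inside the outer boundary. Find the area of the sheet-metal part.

484

Outer boundary:
Apply the shoelace formula: 2A = Σ (x_i·y_{i+1} − x_{i+1}·y_i), indices taken mod 5.
Σ = (-128) + (-16) + (-84) + (-728) + (-32) = -988
Area = |Σ|/2 = 494.
Hole:
Apply the shoelace (surveyor's) formula: 2A = Σ (x_i·y_{i+1} − x_{i+1}·y_i), indices taken mod 5.
Σ = (-10) + (36) + (14) + (20) + (-40) = 20
Area = |Σ|/2 = 10.
Net area = 494 − 10 = 484.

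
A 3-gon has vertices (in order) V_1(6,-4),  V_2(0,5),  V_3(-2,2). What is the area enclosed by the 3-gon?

Apply the shoelace (surveyor's) formula: 2A = Σ (x_i·y_{i+1} − x_{i+1}·y_i), indices taken mod 3.
V_1→V_2: (6)(5) − (0)(-4) = 30
V_2→V_3: (0)(2) − (-2)(5) = 10
V_3→V_1: (-2)(-4) − (6)(2) = -4
Σ = 36
Area = |Σ|/2 = 18.

18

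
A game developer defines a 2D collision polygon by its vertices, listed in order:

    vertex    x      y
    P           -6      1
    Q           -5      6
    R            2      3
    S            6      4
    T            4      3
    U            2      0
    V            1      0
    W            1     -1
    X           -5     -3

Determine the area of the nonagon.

52

Cross-terms: -31, -27, -10, 2, -6, 0, -1, -8, -23  ⇒  Σ = -104
Area = |Σ|/2 = 52.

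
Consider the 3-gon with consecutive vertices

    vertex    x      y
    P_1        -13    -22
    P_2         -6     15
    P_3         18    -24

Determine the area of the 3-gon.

Σ = (-327) + (-126) + (-708) = -1161
Area = |Σ|/2 = 580.5.

580.5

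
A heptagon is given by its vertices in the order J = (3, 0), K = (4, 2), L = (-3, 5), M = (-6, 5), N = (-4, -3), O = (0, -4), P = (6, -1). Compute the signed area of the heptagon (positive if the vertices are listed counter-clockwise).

Apply Gauss's area formula: 2A = Σ (x_i·y_{i+1} − x_{i+1}·y_i), indices taken mod 7.
Σ = (6) + (26) + (15) + (38) + (16) + (24) + (3) = 128
Signed area = Σ/2 = 64 (positive ⇒ counter-clockwise traversal).

64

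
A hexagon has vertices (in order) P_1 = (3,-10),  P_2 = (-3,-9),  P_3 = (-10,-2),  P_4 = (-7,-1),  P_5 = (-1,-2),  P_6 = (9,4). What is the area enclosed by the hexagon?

Cross-terms: -57, -84, -4, 13, 14, -102  ⇒  Σ = -220
Area = |Σ|/2 = 110.

110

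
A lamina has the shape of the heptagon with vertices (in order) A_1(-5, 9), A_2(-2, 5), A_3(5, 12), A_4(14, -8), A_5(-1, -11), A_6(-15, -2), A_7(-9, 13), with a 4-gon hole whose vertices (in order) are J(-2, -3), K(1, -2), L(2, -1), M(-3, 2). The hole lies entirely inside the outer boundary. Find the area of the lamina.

397

Outer boundary:
Σ = (-7) + (-49) + (-208) + (-162) + (-163) + (-213) + (-16) = -818
Area = |Σ|/2 = 409.
Hole:
Apply the shoelace formula: 2A = Σ (x_i·y_{i+1} − x_{i+1}·y_i), indices taken mod 4.
Cross-terms: 7, 3, 1, 13  ⇒  Σ = 24
Area = |Σ|/2 = 12.
Net area = 409 − 12 = 397.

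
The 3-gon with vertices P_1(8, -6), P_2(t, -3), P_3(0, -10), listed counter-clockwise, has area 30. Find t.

The doubled signed area Σ (x_i y_{i+1} − x_{i+1} y_i) is linear in t.
With t=0 it equals 56; the coefficient of t is -4 (from the two edges through P_2).
So -4·t + 56 = 2·30 = 60 ⇒ t = -1.

-1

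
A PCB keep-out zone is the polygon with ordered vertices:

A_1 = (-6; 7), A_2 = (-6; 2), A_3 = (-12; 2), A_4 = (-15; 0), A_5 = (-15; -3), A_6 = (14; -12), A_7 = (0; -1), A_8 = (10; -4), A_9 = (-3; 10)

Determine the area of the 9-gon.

231

Apply Gauss's area formula: 2A = Σ (x_i·y_{i+1} − x_{i+1}·y_i), indices taken mod 9.
Σ = (30) + (12) + (30) + (45) + (222) + (-14) + (10) + (88) + (39) = 462
Area = |Σ|/2 = 231.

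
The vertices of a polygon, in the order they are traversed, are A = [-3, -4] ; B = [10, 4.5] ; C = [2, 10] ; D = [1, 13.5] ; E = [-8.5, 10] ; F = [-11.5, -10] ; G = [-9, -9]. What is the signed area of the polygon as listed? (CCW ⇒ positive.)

240.875

Σ = (26.5) + (91) + (17) + (124.75) + (200) + (13.5) + (9) = 481.75
Signed area = Σ/2 = 240.875 (positive ⇒ counter-clockwise traversal).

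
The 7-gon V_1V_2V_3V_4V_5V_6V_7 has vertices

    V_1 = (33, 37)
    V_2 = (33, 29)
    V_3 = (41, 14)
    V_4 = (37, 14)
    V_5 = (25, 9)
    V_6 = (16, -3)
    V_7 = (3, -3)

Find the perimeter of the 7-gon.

|V_1V_2| = √((0)² + (-8)²) = √64 = 8
|V_2V_3| = √((8)² + (-15)²) = √289 = 17
|V_3V_4| = √((-4)² + (0)²) = √16 = 4
|V_4V_5| = √((-12)² + (-5)²) = √169 = 13
|V_5V_6| = √((-9)² + (-12)²) = √225 = 15
|V_6V_7| = √((-13)² + (0)²) = √169 = 13
|V_7V_1| = √((30)² + (40)²) = √2500 = 50
Perimeter = 8 + 17 + 4 + 13 + 15 + 13 + 50 = 120.

120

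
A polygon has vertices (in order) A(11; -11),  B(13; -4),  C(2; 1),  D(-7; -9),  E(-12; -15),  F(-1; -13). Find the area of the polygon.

200.5

Apply the shoelace (surveyor's) formula: 2A = Σ (x_i·y_{i+1} − x_{i+1}·y_i), indices taken mod 6.
Σ = (99) + (21) + (-11) + (-3) + (141) + (154) = 401
Area = |Σ|/2 = 200.5.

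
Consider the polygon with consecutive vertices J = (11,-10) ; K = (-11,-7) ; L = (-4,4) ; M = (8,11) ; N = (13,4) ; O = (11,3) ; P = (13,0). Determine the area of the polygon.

310

Apply the surveyor's formula: 2A = Σ (x_i·y_{i+1} − x_{i+1}·y_i), indices taken mod 7.
Cross-terms: -187, -72, -76, -111, -5, -39, -130  ⇒  Σ = -620
Area = |Σ|/2 = 310.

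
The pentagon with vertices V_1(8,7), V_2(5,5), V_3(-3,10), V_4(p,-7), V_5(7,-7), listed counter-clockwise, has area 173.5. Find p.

-6

The doubled signed area Σ (x_i y_{i+1} − x_{i+1} y_i) is linear in p.
With p=0 it equals 245; the coefficient of p is -17 (from the two edges through V_4).
So -17·p + 245 = 2·173.5 = 347 ⇒ p = -6.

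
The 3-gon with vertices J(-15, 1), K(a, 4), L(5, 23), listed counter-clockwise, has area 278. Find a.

Write out the shoelace sum; only the two edges meeting at K involve a:
2·Area = [((-15)·4 − a·1) + (a·23 − 5·4)] + 350
       = 22·a + 270 = 556
⇒ a = 13.

13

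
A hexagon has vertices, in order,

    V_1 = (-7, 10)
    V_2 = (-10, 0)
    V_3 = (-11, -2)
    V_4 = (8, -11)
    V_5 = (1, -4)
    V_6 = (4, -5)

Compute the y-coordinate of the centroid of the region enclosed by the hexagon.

-145/189

Apply Gauss's area formula. First the cross-terms c_i = x_i·y_{i+1} − x_{i+1}·y_i:
  100, 20, 137, -21, 11, 5  ⇒  2A = 252, A = 126.
Then Σ (y_i + y_{i+1})·c_i = -580, so ȳ = -580 / (6·126) = -145/189.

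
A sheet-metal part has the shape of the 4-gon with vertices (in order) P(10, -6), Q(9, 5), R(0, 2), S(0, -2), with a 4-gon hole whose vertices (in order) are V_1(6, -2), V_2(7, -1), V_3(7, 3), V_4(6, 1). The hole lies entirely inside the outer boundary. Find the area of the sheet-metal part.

67.5

Outer boundary:
P→Q: (10)(5) − (9)(-6) = 104
Q→R: (9)(2) − (0)(5) = 18
R→S: (0)(-2) − (0)(2) = 0
S→P: (0)(-6) − (10)(-2) = 20
Σ = 142
Area = |Σ|/2 = 71.
Hole:
Apply Gauss's area formula: 2A = Σ (x_i·y_{i+1} − x_{i+1}·y_i), indices taken mod 4.
Cross-terms: 8, 28, -11, -18  ⇒  Σ = 7
Area = |Σ|/2 = 3.5.
Net area = 71 − 3.5 = 67.5.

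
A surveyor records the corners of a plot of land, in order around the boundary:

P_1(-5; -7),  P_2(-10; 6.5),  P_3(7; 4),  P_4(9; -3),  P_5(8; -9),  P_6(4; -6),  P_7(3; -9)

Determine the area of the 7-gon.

199

Σ = (-102.5) + (-85.5) + (-57) + (-57) + (-12) + (-18) + (-66) = -398
Area = |Σ|/2 = 199.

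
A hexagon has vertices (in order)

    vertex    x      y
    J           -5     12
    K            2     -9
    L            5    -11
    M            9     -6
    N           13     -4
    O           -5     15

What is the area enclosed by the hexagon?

Apply the surveyor's formula: 2A = Σ (x_i·y_{i+1} − x_{i+1}·y_i), indices taken mod 6.
Σ = (21) + (23) + (69) + (42) + (175) + (15) = 345
Area = |Σ|/2 = 172.5.

172.5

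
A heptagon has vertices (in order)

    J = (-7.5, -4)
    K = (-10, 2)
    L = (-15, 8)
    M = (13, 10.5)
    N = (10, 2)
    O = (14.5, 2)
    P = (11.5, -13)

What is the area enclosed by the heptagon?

404.75

Cross-terms: -55, -50, -261.5, -79, -9, -211.5, -143.5  ⇒  Σ = -809.5
Area = |Σ|/2 = 404.75.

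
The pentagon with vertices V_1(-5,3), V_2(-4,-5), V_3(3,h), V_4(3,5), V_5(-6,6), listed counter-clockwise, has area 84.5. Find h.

-6

The doubled signed area Σ (x_i y_{i+1} − x_{i+1} y_i) is linear in h.
With h=0 it equals 127; the coefficient of h is -7 (from the two edges through V_3).
So -7·h + 127 = 2·84.5 = 169 ⇒ h = -6.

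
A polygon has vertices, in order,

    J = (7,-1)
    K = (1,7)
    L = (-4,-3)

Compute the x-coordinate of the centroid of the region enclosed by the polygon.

Apply the shoelace (surveyor's) formula. First the cross-terms c_i = x_i·y_{i+1} − x_{i+1}·y_i:
  50, 25, 25  ⇒  2A = 100, A = 50.
Then Σ (x_i + x_{i+1})·c_i = 400, so x̄ = 400 / (6·50) = 4/3.

4/3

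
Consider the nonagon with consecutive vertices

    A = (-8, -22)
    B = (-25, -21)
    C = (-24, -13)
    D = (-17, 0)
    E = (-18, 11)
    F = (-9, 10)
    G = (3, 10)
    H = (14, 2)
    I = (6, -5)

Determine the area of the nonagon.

A→B: (-8)(-21) − (-25)(-22) = -382
B→C: (-25)(-13) − (-24)(-21) = -179
C→D: (-24)(0) − (-17)(-13) = -221
D→E: (-17)(11) − (-18)(0) = -187
E→F: (-18)(10) − (-9)(11) = -81
F→G: (-9)(10) − (3)(10) = -120
G→H: (3)(2) − (14)(10) = -134
H→I: (14)(-5) − (6)(2) = -82
I→A: (6)(-22) − (-8)(-5) = -172
Σ = -1558
Area = |Σ|/2 = 779.

779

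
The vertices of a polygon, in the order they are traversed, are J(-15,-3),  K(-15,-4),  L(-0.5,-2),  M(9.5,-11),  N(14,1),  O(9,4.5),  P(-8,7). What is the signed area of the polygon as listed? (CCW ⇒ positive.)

J→K: (-15)(-4) − (-15)(-3) = 15
K→L: (-15)(-2) − (-0.5)(-4) = 28
L→M: (-0.5)(-11) − (9.5)(-2) = 24.5
M→N: (9.5)(1) − (14)(-11) = 163.5
N→O: (14)(4.5) − (9)(1) = 54
O→P: (9)(7) − (-8)(4.5) = 99
P→J: (-8)(-3) − (-15)(7) = 129
Σ = 513
Signed area = Σ/2 = 256.5 (positive ⇒ counter-clockwise traversal).

256.5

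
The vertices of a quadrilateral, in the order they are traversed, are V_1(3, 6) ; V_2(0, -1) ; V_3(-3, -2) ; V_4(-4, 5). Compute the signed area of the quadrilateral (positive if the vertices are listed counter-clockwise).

-34

Apply the shoelace (surveyor's) formula: 2A = Σ (x_i·y_{i+1} − x_{i+1}·y_i), indices taken mod 4.
Σ = (-3) + (-3) + (-23) + (-39) = -68
Signed area = Σ/2 = -34 (negative ⇒ clockwise traversal).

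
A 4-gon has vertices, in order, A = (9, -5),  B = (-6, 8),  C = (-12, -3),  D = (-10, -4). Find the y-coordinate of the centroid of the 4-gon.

-17/65

Apply the shoelace formula. First the cross-terms c_i = x_i·y_{i+1} − x_{i+1}·y_i:
  42, 114, 18, 86  ⇒  2A = 260, A = 130.
Then Σ (y_i + y_{i+1})·c_i = -204, so ȳ = -204 / (6·130) = -17/65.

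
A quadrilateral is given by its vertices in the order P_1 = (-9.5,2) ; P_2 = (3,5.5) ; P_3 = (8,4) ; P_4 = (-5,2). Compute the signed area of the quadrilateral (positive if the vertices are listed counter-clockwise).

-22.625

Apply the shoelace formula: 2A = Σ (x_i·y_{i+1} − x_{i+1}·y_i), indices taken mod 4.
Cross-terms: -58.25, -32, 36, 9  ⇒  Σ = -45.25
Signed area = Σ/2 = -22.625 (negative ⇒ clockwise traversal).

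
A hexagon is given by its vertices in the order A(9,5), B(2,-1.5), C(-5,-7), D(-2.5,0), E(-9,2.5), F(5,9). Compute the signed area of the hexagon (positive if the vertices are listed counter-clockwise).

-109.125

Σ = (-23.5) + (-21.5) + (-17.5) + (-6.25) + (-93.5) + (-56) = -218.25
Signed area = Σ/2 = -109.125 (negative ⇒ clockwise traversal).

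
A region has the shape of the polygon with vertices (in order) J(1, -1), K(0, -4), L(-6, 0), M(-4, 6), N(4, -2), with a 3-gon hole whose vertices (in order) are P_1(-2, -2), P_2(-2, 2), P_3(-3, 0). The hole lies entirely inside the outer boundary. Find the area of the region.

39

Outer boundary:
J→K: (1)(-4) − (0)(-1) = -4
K→L: (0)(0) − (-6)(-4) = -24
L→M: (-6)(6) − (-4)(0) = -36
M→N: (-4)(-2) − (4)(6) = -16
N→J: (4)(-1) − (1)(-2) = -2
Σ = -82
Area = |Σ|/2 = 41.
Hole:
Apply the shoelace (surveyor's) formula: 2A = Σ (x_i·y_{i+1} − x_{i+1}·y_i), indices taken mod 3.
Σ = (-8) + (6) + (6) = 4
Area = |Σ|/2 = 2.
Net area = 41 − 2 = 39.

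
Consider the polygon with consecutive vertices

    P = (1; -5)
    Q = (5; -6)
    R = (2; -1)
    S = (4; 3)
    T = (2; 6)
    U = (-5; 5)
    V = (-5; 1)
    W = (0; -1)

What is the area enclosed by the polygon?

60

Apply the shoelace formula: 2A = Σ (x_i·y_{i+1} − x_{i+1}·y_i), indices taken mod 8.
Σ = (19) + (7) + (10) + (18) + (40) + (20) + (5) + (1) = 120
Area = |Σ|/2 = 60.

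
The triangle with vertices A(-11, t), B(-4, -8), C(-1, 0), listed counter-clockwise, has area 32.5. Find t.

Write out the shoelace sum; only the two edges meeting at A involve t:
2·Area = [((-1)·t − (-11)·0) + ((-11)·(-8) − (-4)·t)] + -8
       = 3·t + 80 = 65
⇒ t = -5.

-5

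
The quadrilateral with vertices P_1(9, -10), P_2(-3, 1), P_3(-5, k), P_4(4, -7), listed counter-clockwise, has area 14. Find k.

2

The doubled signed area Σ (x_i y_{i+1} − x_{i+1} y_i) is linear in k.
With k=0 it equals 42; the coefficient of k is -7 (from the two edges through P_3).
So -7·k + 42 = 2·14 = 28 ⇒ k = 2.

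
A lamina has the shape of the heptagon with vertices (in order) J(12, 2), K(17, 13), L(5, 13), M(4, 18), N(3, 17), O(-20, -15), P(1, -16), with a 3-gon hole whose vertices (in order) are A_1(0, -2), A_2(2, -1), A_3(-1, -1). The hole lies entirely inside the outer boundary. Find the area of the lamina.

Outer boundary:
Σ = (122) + (156) + (38) + (14) + (295) + (335) + (194) = 1154
Area = |Σ|/2 = 577.
Hole:
Cross-terms: 4, -3, 2  ⇒  Σ = 3
Area = |Σ|/2 = 1.5.
Net area = 577 − 1.5 = 575.5.

575.5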